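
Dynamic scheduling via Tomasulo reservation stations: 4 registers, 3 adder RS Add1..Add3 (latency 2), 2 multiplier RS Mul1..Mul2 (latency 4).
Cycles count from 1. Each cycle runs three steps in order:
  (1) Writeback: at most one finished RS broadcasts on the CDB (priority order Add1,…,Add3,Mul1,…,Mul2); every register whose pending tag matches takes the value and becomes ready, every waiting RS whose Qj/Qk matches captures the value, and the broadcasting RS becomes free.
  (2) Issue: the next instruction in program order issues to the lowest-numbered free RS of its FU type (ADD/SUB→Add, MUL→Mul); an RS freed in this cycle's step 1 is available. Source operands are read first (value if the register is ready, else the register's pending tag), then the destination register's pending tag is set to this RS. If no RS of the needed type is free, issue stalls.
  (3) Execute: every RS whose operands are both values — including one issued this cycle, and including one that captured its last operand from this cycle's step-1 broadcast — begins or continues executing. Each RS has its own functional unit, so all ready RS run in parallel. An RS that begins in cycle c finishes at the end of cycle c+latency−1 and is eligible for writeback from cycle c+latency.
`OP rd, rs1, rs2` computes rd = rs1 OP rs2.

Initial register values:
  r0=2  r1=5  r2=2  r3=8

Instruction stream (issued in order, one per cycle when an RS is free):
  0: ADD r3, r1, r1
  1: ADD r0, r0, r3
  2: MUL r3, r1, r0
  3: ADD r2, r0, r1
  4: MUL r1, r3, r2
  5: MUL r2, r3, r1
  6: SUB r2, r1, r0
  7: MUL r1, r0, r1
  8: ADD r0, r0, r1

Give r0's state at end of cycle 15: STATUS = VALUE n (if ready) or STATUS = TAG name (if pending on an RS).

cycle 1: issue ADD r3<-Add1 // r0:2,r1:5,r2:2,r3:Add1
cycle 2: issue ADD r0<-Add2 // r0:Add2,r1:5,r2:2,r3:Add1
cycle 3: CDB Add1=10; issue MUL r3<-Mul1 // r0:Add2,r1:5,r2:2,r3:Mul1
cycle 4: issue ADD r2<-Add1 // r0:Add2,r1:5,r2:Add1,r3:Mul1
cycle 5: CDB Add2=12; issue MUL r1<-Mul2 // r0:12,r1:Mul2,r2:Add1,r3:Mul1
cycle 6: stall // r0:12,r1:Mul2,r2:Add1,r3:Mul1
cycle 7: CDB Add1=17; stall // r0:12,r1:Mul2,r2:17,r3:Mul1
cycle 8: stall // r0:12,r1:Mul2,r2:17,r3:Mul1
cycle 9: CDB Mul1=60; issue MUL r2<-Mul1 // r0:12,r1:Mul2,r2:Mul1,r3:60
cycle 10: issue SUB r2<-Add1 // r0:12,r1:Mul2,r2:Add1,r3:60
cycle 11: stall // r0:12,r1:Mul2,r2:Add1,r3:60
cycle 12: stall // r0:12,r1:Mul2,r2:Add1,r3:60
cycle 13: CDB Mul2=1020; issue MUL r1<-Mul2 // r0:12,r1:Mul2,r2:Add1,r3:60
cycle 14: issue ADD r0<-Add2 // r0:Add2,r1:Mul2,r2:Add1,r3:60
cycle 15: CDB Add1=1008 // r0:Add2,r1:Mul2,r2:1008,r3:60

STATUS = TAG Add2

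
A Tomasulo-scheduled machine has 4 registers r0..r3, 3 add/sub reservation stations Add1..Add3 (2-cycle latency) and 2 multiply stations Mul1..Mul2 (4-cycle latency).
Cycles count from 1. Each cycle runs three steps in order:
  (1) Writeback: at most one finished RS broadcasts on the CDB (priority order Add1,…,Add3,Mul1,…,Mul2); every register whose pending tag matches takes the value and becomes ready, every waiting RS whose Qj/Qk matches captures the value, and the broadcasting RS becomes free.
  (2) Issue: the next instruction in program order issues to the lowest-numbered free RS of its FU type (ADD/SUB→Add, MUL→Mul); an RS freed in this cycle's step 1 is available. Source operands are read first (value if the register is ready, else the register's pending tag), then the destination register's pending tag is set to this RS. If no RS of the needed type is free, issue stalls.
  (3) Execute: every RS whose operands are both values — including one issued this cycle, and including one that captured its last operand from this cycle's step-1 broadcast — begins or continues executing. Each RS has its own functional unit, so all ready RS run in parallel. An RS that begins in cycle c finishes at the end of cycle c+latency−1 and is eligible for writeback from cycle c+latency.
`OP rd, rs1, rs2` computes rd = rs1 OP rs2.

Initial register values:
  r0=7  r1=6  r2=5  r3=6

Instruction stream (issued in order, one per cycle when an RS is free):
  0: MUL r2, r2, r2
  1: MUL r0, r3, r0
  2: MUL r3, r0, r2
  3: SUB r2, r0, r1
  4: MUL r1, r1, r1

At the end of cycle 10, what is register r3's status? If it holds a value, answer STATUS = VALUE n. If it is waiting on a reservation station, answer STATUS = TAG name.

STATUS = VALUE 1050

  c1: issue MUL r2<-Mul1  regs: r0:7,r1:6,r2:Mul1,r3:6
  c2: issue MUL r0<-Mul2  regs: r0:Mul2,r1:6,r2:Mul1,r3:6
  c3: stall  regs: r0:Mul2,r1:6,r2:Mul1,r3:6
  c4: stall  regs: r0:Mul2,r1:6,r2:Mul1,r3:6
  c5: CDB Mul1=25; issue MUL r3<-Mul1  regs: r0:Mul2,r1:6,r2:25,r3:Mul1
  c6: CDB Mul2=42; issue SUB r2<-Add1  regs: r0:42,r1:6,r2:Add1,r3:Mul1
  c7: issue MUL r1<-Mul2  regs: r0:42,r1:Mul2,r2:Add1,r3:Mul1
  c8: CDB Add1=36  regs: r0:42,r1:Mul2,r2:36,r3:Mul1
  c9: -  regs: r0:42,r1:Mul2,r2:36,r3:Mul1
  c10: CDB Mul1=1050  regs: r0:42,r1:Mul2,r2:36,r3:1050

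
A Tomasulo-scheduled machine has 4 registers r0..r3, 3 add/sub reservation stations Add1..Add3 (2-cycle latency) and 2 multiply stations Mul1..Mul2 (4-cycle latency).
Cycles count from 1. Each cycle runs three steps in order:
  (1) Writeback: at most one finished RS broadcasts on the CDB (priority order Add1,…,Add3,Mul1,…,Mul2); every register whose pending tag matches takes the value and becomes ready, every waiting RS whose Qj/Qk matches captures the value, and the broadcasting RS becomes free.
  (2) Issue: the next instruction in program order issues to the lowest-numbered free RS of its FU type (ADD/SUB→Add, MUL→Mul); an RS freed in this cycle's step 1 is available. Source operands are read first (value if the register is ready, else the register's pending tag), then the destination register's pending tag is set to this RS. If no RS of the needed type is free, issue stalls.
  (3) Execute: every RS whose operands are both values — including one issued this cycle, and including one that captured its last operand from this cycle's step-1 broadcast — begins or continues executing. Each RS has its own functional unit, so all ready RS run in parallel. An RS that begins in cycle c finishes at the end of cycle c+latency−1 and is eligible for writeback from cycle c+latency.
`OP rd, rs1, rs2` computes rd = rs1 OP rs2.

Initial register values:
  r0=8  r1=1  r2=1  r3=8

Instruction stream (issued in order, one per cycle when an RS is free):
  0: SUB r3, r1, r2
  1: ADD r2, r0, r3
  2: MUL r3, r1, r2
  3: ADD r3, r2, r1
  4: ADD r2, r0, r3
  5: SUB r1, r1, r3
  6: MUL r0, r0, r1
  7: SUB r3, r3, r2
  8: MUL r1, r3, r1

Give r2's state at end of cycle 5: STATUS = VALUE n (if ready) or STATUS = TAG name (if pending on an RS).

STATUS = TAG Add2

cycle 1: issue SUB r3<-Add1 // r0:8,r1:1,r2:1,r3:Add1
cycle 2: issue ADD r2<-Add2 // r0:8,r1:1,r2:Add2,r3:Add1
cycle 3: CDB Add1=0; issue MUL r3<-Mul1 // r0:8,r1:1,r2:Add2,r3:Mul1
cycle 4: issue ADD r3<-Add1 // r0:8,r1:1,r2:Add2,r3:Add1
cycle 5: CDB Add2=8; issue ADD r2<-Add2 // r0:8,r1:1,r2:Add2,r3:Add1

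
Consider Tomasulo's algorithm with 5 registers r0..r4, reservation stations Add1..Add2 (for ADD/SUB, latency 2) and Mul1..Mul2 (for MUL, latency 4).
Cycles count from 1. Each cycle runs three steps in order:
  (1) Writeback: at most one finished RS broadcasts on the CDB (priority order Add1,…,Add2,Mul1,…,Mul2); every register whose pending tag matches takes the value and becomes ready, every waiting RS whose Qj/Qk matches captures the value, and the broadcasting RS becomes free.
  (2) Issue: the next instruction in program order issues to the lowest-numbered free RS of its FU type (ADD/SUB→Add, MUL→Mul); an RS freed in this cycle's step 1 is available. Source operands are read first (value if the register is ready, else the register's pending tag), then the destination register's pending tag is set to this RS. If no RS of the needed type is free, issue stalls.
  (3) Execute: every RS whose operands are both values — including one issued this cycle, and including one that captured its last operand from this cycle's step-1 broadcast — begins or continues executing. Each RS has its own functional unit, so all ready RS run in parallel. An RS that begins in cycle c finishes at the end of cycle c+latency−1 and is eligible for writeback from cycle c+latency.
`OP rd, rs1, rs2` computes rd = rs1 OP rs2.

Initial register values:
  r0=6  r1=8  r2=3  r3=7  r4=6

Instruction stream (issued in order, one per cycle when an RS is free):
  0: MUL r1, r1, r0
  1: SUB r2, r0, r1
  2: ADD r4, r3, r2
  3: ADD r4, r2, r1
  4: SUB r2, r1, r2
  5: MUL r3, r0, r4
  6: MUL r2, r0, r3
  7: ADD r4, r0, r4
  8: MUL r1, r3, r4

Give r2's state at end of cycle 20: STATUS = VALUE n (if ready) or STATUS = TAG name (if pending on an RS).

STATUS = VALUE 216

c1: issue MUL r1<-Mul1 | r0:6,r1:Mul1,r2:3,r3:7,r4:6
c2: issue SUB r2<-Add1 | r0:6,r1:Mul1,r2:Add1,r3:7,r4:6
c3: issue ADD r4<-Add2 | r0:6,r1:Mul1,r2:Add1,r3:7,r4:Add2
c4: stall | r0:6,r1:Mul1,r2:Add1,r3:7,r4:Add2
c5: CDB Mul1=48; stall | r0:6,r1:48,r2:Add1,r3:7,r4:Add2
c6: stall | r0:6,r1:48,r2:Add1,r3:7,r4:Add2
c7: CDB Add1=-42; issue ADD r4<-Add1 | r0:6,r1:48,r2:-42,r3:7,r4:Add1
c8: stall | r0:6,r1:48,r2:-42,r3:7,r4:Add1
c9: CDB Add1=6; issue SUB r2<-Add1 | r0:6,r1:48,r2:Add1,r3:7,r4:6
c10: CDB Add2=-35; issue MUL r3<-Mul1 | r0:6,r1:48,r2:Add1,r3:Mul1,r4:6
c11: CDB Add1=90; issue MUL r2<-Mul2 | r0:6,r1:48,r2:Mul2,r3:Mul1,r4:6
c12: issue ADD r4<-Add1 | r0:6,r1:48,r2:Mul2,r3:Mul1,r4:Add1
c13: stall | r0:6,r1:48,r2:Mul2,r3:Mul1,r4:Add1
c14: CDB Add1=12; stall | r0:6,r1:48,r2:Mul2,r3:Mul1,r4:12
c15: CDB Mul1=36; issue MUL r1<-Mul1 | r0:6,r1:Mul1,r2:Mul2,r3:36,r4:12
c16: - | r0:6,r1:Mul1,r2:Mul2,r3:36,r4:12
c17: - | r0:6,r1:Mul1,r2:Mul2,r3:36,r4:12
c18: - | r0:6,r1:Mul1,r2:Mul2,r3:36,r4:12
c19: CDB Mul1=432 | r0:6,r1:432,r2:Mul2,r3:36,r4:12
c20: CDB Mul2=216 | r0:6,r1:432,r2:216,r3:36,r4:12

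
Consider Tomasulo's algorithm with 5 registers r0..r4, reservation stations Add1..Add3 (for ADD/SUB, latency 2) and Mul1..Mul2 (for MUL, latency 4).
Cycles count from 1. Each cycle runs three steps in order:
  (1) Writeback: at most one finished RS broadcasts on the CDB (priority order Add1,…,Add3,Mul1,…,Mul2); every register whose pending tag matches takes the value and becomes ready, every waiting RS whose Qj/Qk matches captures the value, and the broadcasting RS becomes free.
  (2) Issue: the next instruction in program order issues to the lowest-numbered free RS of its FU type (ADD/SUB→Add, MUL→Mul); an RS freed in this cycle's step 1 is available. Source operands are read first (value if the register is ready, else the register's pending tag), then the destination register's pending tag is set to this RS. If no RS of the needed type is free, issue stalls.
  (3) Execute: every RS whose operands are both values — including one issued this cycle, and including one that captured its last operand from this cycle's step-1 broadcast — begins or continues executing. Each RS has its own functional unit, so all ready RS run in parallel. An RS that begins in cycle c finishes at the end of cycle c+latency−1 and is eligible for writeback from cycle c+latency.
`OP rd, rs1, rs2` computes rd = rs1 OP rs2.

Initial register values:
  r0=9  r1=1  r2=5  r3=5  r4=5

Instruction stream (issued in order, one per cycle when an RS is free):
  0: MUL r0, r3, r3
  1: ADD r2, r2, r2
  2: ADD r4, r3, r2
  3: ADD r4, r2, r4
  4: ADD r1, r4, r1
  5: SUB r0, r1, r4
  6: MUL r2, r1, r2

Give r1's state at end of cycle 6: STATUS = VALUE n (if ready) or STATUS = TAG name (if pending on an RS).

cycle 1: issue MUL r0<-Mul1 // r0:Mul1,r1:1,r2:5,r3:5,r4:5
cycle 2: issue ADD r2<-Add1 // r0:Mul1,r1:1,r2:Add1,r3:5,r4:5
cycle 3: issue ADD r4<-Add2 // r0:Mul1,r1:1,r2:Add1,r3:5,r4:Add2
cycle 4: CDB Add1=10; issue ADD r4<-Add1 // r0:Mul1,r1:1,r2:10,r3:5,r4:Add1
cycle 5: CDB Mul1=25; issue ADD r1<-Add3 // r0:25,r1:Add3,r2:10,r3:5,r4:Add1
cycle 6: CDB Add2=15; issue SUB r0<-Add2 // r0:Add2,r1:Add3,r2:10,r3:5,r4:Add1

STATUS = TAG Add3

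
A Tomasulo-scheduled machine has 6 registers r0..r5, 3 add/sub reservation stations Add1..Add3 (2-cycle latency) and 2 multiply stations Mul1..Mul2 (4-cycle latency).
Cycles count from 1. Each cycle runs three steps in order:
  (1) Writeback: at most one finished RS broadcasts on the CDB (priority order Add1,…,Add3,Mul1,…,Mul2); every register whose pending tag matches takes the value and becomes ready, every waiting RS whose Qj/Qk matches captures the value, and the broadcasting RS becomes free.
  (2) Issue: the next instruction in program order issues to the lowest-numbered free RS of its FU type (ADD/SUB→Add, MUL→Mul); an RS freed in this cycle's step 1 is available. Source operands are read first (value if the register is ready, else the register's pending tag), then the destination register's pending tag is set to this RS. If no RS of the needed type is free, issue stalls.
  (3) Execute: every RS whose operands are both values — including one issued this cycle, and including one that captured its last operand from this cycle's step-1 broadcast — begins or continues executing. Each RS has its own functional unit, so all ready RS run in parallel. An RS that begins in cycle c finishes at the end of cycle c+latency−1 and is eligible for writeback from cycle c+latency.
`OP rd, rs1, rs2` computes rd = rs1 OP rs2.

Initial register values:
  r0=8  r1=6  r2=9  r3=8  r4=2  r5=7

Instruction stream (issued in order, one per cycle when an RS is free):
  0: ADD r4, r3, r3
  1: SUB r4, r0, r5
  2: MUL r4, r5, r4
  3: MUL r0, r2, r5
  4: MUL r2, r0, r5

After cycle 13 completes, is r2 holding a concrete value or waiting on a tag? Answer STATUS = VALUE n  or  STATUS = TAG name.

cycle 1: issue ADD r4<-Add1 // r0:8,r1:6,r2:9,r3:8,r4:Add1,r5:7
cycle 2: issue SUB r4<-Add2 // r0:8,r1:6,r2:9,r3:8,r4:Add2,r5:7
cycle 3: CDB Add1=16; issue MUL r4<-Mul1 // r0:8,r1:6,r2:9,r3:8,r4:Mul1,r5:7
cycle 4: CDB Add2=1; issue MUL r0<-Mul2 // r0:Mul2,r1:6,r2:9,r3:8,r4:Mul1,r5:7
cycle 5: stall // r0:Mul2,r1:6,r2:9,r3:8,r4:Mul1,r5:7
cycle 6: stall // r0:Mul2,r1:6,r2:9,r3:8,r4:Mul1,r5:7
cycle 7: stall // r0:Mul2,r1:6,r2:9,r3:8,r4:Mul1,r5:7
cycle 8: CDB Mul1=7; issue MUL r2<-Mul1 // r0:Mul2,r1:6,r2:Mul1,r3:8,r4:7,r5:7
cycle 9: CDB Mul2=63 // r0:63,r1:6,r2:Mul1,r3:8,r4:7,r5:7
cycle 10: - // r0:63,r1:6,r2:Mul1,r3:8,r4:7,r5:7
cycle 11: - // r0:63,r1:6,r2:Mul1,r3:8,r4:7,r5:7
cycle 12: - // r0:63,r1:6,r2:Mul1,r3:8,r4:7,r5:7
cycle 13: CDB Mul1=441 // r0:63,r1:6,r2:441,r3:8,r4:7,r5:7

STATUS = VALUE 441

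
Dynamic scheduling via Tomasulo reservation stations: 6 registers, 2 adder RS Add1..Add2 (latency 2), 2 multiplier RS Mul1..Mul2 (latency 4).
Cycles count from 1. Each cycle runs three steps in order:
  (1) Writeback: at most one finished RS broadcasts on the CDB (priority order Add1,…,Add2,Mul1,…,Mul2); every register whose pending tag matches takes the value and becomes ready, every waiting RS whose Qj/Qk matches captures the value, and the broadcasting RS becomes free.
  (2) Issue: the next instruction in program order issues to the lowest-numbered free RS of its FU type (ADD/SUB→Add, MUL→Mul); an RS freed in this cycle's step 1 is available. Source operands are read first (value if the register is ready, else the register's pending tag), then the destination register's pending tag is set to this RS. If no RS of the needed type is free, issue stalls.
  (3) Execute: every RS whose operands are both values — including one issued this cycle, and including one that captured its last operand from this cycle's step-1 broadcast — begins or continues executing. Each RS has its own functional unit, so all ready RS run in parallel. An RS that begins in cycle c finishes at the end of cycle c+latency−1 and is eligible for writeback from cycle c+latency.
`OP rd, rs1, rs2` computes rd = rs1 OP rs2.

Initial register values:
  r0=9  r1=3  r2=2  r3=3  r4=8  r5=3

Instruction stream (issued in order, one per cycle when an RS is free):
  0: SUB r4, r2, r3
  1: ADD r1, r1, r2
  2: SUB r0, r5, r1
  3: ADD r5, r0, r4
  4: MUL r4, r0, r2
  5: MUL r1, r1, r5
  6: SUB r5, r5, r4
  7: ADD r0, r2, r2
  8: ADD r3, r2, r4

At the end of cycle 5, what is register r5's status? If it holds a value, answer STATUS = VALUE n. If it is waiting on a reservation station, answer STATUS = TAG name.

c1: issue SUB r4<-Add1 | r0:9,r1:3,r2:2,r3:3,r4:Add1,r5:3
c2: issue ADD r1<-Add2 | r0:9,r1:Add2,r2:2,r3:3,r4:Add1,r5:3
c3: CDB Add1=-1; issue SUB r0<-Add1 | r0:Add1,r1:Add2,r2:2,r3:3,r4:-1,r5:3
c4: CDB Add2=5; issue ADD r5<-Add2 | r0:Add1,r1:5,r2:2,r3:3,r4:-1,r5:Add2
c5: issue MUL r4<-Mul1 | r0:Add1,r1:5,r2:2,r3:3,r4:Mul1,r5:Add2

STATUS = TAG Add2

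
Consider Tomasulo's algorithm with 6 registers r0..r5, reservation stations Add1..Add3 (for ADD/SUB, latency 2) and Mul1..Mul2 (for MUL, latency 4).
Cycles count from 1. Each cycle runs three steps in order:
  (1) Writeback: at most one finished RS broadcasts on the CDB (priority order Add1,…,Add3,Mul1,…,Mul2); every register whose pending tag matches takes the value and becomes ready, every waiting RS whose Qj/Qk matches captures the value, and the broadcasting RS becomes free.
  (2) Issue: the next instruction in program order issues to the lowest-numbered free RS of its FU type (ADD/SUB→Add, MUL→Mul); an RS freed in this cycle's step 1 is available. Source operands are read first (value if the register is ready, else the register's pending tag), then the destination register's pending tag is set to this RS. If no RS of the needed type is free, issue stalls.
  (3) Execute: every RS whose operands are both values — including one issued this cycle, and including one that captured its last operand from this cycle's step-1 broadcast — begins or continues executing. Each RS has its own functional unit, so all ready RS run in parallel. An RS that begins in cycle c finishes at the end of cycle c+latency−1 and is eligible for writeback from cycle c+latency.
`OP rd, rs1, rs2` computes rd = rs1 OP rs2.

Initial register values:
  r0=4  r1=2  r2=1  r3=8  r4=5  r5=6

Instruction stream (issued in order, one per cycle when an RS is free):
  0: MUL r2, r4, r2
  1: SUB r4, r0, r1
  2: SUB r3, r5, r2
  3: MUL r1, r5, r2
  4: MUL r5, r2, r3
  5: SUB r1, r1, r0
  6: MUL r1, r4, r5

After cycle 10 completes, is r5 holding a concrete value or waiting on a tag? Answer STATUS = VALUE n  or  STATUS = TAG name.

STATUS = TAG Mul1

  c1: issue MUL r2<-Mul1  regs: r0:4,r1:2,r2:Mul1,r3:8,r4:5,r5:6
  c2: issue SUB r4<-Add1  regs: r0:4,r1:2,r2:Mul1,r3:8,r4:Add1,r5:6
  c3: issue SUB r3<-Add2  regs: r0:4,r1:2,r2:Mul1,r3:Add2,r4:Add1,r5:6
  c4: CDB Add1=2; issue MUL r1<-Mul2  regs: r0:4,r1:Mul2,r2:Mul1,r3:Add2,r4:2,r5:6
  c5: CDB Mul1=5; issue MUL r5<-Mul1  regs: r0:4,r1:Mul2,r2:5,r3:Add2,r4:2,r5:Mul1
  c6: issue SUB r1<-Add1  regs: r0:4,r1:Add1,r2:5,r3:Add2,r4:2,r5:Mul1
  c7: CDB Add2=1; stall  regs: r0:4,r1:Add1,r2:5,r3:1,r4:2,r5:Mul1
  c8: stall  regs: r0:4,r1:Add1,r2:5,r3:1,r4:2,r5:Mul1
  c9: CDB Mul2=30; issue MUL r1<-Mul2  regs: r0:4,r1:Mul2,r2:5,r3:1,r4:2,r5:Mul1
  c10: -  regs: r0:4,r1:Mul2,r2:5,r3:1,r4:2,r5:Mul1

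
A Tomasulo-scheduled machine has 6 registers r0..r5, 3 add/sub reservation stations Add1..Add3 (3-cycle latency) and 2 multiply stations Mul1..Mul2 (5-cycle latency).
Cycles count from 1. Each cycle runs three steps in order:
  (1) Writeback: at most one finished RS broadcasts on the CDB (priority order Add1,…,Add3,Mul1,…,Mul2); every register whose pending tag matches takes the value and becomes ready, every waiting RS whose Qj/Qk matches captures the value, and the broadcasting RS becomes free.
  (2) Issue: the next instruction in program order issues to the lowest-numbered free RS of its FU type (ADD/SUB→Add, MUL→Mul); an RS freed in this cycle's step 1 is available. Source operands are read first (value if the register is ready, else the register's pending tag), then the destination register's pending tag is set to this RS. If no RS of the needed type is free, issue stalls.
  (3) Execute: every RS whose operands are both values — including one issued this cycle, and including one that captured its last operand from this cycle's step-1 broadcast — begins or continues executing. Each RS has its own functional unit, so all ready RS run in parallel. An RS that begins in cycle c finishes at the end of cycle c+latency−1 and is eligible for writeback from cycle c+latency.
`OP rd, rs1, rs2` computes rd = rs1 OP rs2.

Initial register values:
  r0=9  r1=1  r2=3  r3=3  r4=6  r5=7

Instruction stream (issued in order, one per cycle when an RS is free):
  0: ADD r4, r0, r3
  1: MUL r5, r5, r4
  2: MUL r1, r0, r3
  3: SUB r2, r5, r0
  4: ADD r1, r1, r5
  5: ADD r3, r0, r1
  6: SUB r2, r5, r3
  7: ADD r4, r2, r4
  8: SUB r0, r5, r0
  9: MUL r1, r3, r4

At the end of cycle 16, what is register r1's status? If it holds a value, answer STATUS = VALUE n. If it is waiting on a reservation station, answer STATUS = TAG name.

c1: issue ADD r4<-Add1 | r0:9,r1:1,r2:3,r3:3,r4:Add1,r5:7
c2: issue MUL r5<-Mul1 | r0:9,r1:1,r2:3,r3:3,r4:Add1,r5:Mul1
c3: issue MUL r1<-Mul2 | r0:9,r1:Mul2,r2:3,r3:3,r4:Add1,r5:Mul1
c4: CDB Add1=12; issue SUB r2<-Add1 | r0:9,r1:Mul2,r2:Add1,r3:3,r4:12,r5:Mul1
c5: issue ADD r1<-Add2 | r0:9,r1:Add2,r2:Add1,r3:3,r4:12,r5:Mul1
c6: issue ADD r3<-Add3 | r0:9,r1:Add2,r2:Add1,r3:Add3,r4:12,r5:Mul1
c7: stall | r0:9,r1:Add2,r2:Add1,r3:Add3,r4:12,r5:Mul1
c8: CDB Mul2=27; stall | r0:9,r1:Add2,r2:Add1,r3:Add3,r4:12,r5:Mul1
c9: CDB Mul1=84; stall | r0:9,r1:Add2,r2:Add1,r3:Add3,r4:12,r5:84
c10: stall | r0:9,r1:Add2,r2:Add1,r3:Add3,r4:12,r5:84
c11: stall | r0:9,r1:Add2,r2:Add1,r3:Add3,r4:12,r5:84
c12: CDB Add1=75; issue SUB r2<-Add1 | r0:9,r1:Add2,r2:Add1,r3:Add3,r4:12,r5:84
c13: CDB Add2=111; issue ADD r4<-Add2 | r0:9,r1:111,r2:Add1,r3:Add3,r4:Add2,r5:84
c14: stall | r0:9,r1:111,r2:Add1,r3:Add3,r4:Add2,r5:84
c15: stall | r0:9,r1:111,r2:Add1,r3:Add3,r4:Add2,r5:84
c16: CDB Add3=120; issue SUB r0<-Add3 | r0:Add3,r1:111,r2:Add1,r3:120,r4:Add2,r5:84

STATUS = VALUE 111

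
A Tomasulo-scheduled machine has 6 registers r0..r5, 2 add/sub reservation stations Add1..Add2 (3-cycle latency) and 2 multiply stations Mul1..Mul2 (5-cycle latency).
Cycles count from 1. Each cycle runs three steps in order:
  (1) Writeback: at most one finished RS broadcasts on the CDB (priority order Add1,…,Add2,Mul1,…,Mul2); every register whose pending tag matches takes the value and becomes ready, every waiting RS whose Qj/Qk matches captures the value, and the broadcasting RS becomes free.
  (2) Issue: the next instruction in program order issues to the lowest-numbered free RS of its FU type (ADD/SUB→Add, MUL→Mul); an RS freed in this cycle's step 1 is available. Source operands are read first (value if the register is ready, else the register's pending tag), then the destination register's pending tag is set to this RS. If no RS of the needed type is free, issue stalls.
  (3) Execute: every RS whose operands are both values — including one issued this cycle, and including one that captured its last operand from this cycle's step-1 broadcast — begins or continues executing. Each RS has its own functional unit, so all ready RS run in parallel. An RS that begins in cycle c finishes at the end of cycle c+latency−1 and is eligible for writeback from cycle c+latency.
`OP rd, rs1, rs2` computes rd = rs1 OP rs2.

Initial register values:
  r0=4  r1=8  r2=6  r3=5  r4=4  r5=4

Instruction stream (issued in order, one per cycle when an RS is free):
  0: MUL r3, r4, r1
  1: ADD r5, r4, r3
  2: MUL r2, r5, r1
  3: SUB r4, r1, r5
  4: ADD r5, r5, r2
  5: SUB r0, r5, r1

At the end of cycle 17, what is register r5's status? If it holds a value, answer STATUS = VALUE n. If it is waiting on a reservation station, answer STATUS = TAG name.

c1: issue MUL r3<-Mul1 | r0:4,r1:8,r2:6,r3:Mul1,r4:4,r5:4
c2: issue ADD r5<-Add1 | r0:4,r1:8,r2:6,r3:Mul1,r4:4,r5:Add1
c3: issue MUL r2<-Mul2 | r0:4,r1:8,r2:Mul2,r3:Mul1,r4:4,r5:Add1
c4: issue SUB r4<-Add2 | r0:4,r1:8,r2:Mul2,r3:Mul1,r4:Add2,r5:Add1
c5: stall | r0:4,r1:8,r2:Mul2,r3:Mul1,r4:Add2,r5:Add1
c6: CDB Mul1=32; stall | r0:4,r1:8,r2:Mul2,r3:32,r4:Add2,r5:Add1
c7: stall | r0:4,r1:8,r2:Mul2,r3:32,r4:Add2,r5:Add1
c8: stall | r0:4,r1:8,r2:Mul2,r3:32,r4:Add2,r5:Add1
c9: CDB Add1=36; issue ADD r5<-Add1 | r0:4,r1:8,r2:Mul2,r3:32,r4:Add2,r5:Add1
c10: stall | r0:4,r1:8,r2:Mul2,r3:32,r4:Add2,r5:Add1
c11: stall | r0:4,r1:8,r2:Mul2,r3:32,r4:Add2,r5:Add1
c12: CDB Add2=-28; issue SUB r0<-Add2 | r0:Add2,r1:8,r2:Mul2,r3:32,r4:-28,r5:Add1
c13: - | r0:Add2,r1:8,r2:Mul2,r3:32,r4:-28,r5:Add1
c14: CDB Mul2=288 | r0:Add2,r1:8,r2:288,r3:32,r4:-28,r5:Add1
c15: - | r0:Add2,r1:8,r2:288,r3:32,r4:-28,r5:Add1
c16: - | r0:Add2,r1:8,r2:288,r3:32,r4:-28,r5:Add1
c17: CDB Add1=324 | r0:Add2,r1:8,r2:288,r3:32,r4:-28,r5:324

STATUS = VALUE 324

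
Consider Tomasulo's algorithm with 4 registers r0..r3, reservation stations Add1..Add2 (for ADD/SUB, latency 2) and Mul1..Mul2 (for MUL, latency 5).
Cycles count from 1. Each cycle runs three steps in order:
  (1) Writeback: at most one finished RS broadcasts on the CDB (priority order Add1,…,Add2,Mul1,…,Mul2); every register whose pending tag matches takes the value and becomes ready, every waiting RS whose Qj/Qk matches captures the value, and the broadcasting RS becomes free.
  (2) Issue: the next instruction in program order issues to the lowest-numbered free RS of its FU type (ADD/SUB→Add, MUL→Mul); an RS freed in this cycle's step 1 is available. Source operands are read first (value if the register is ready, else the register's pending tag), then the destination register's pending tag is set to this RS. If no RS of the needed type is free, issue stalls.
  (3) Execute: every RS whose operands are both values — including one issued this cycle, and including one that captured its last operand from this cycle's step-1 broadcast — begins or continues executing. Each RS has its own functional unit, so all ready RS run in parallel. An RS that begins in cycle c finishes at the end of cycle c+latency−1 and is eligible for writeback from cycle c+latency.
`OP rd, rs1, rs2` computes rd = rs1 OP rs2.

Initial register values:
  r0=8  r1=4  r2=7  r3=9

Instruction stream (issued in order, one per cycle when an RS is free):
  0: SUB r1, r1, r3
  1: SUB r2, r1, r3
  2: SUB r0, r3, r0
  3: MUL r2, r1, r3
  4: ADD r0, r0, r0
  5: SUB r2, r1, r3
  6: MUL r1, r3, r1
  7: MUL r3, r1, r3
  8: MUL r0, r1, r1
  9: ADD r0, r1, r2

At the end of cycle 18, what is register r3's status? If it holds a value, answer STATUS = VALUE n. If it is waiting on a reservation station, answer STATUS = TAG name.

  c1: issue SUB r1<-Add1  regs: r0:8,r1:Add1,r2:7,r3:9
  c2: issue SUB r2<-Add2  regs: r0:8,r1:Add1,r2:Add2,r3:9
  c3: CDB Add1=-5; issue SUB r0<-Add1  regs: r0:Add1,r1:-5,r2:Add2,r3:9
  c4: issue MUL r2<-Mul1  regs: r0:Add1,r1:-5,r2:Mul1,r3:9
  c5: CDB Add1=1; issue ADD r0<-Add1  regs: r0:Add1,r1:-5,r2:Mul1,r3:9
  c6: CDB Add2=-14; issue SUB r2<-Add2  regs: r0:Add1,r1:-5,r2:Add2,r3:9
  c7: CDB Add1=2; issue MUL r1<-Mul2  regs: r0:2,r1:Mul2,r2:Add2,r3:9
  c8: CDB Add2=-14; stall  regs: r0:2,r1:Mul2,r2:-14,r3:9
  c9: CDB Mul1=-45; issue MUL r3<-Mul1  regs: r0:2,r1:Mul2,r2:-14,r3:Mul1
  c10: stall  regs: r0:2,r1:Mul2,r2:-14,r3:Mul1
  c11: stall  regs: r0:2,r1:Mul2,r2:-14,r3:Mul1
  c12: CDB Mul2=-45; issue MUL r0<-Mul2  regs: r0:Mul2,r1:-45,r2:-14,r3:Mul1
  c13: issue ADD r0<-Add1  regs: r0:Add1,r1:-45,r2:-14,r3:Mul1
  c14: -  regs: r0:Add1,r1:-45,r2:-14,r3:Mul1
  c15: CDB Add1=-59  regs: r0:-59,r1:-45,r2:-14,r3:Mul1
  c16: -  regs: r0:-59,r1:-45,r2:-14,r3:Mul1
  c17: CDB Mul1=-405  regs: r0:-59,r1:-45,r2:-14,r3:-405
  c18: CDB Mul2=2025  regs: r0:-59,r1:-45,r2:-14,r3:-405

STATUS = VALUE -405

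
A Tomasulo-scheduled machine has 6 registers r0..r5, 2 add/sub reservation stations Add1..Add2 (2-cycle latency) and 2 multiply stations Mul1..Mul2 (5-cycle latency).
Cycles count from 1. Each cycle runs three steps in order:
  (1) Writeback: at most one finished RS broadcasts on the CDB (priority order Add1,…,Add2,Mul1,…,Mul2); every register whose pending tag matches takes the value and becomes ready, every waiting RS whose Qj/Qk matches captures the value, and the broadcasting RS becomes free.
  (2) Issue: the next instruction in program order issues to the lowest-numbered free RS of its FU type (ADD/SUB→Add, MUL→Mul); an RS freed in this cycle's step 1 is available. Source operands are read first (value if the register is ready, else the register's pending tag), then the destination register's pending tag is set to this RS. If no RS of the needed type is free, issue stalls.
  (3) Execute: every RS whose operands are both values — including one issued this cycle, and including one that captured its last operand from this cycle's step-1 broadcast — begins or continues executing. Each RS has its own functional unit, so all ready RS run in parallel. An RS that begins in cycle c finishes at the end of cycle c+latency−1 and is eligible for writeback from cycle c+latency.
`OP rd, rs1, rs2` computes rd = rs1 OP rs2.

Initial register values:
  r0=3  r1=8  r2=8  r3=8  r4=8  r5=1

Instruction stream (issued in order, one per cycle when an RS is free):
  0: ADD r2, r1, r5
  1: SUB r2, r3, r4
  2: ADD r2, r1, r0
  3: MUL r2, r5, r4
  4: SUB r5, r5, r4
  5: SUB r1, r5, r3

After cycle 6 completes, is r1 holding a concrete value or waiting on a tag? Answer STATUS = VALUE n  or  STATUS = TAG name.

STATUS = TAG Add2

cycle 1: issue ADD r2<-Add1 // r0:3,r1:8,r2:Add1,r3:8,r4:8,r5:1
cycle 2: issue SUB r2<-Add2 // r0:3,r1:8,r2:Add2,r3:8,r4:8,r5:1
cycle 3: CDB Add1=9; issue ADD r2<-Add1 // r0:3,r1:8,r2:Add1,r3:8,r4:8,r5:1
cycle 4: CDB Add2=0; issue MUL r2<-Mul1 // r0:3,r1:8,r2:Mul1,r3:8,r4:8,r5:1
cycle 5: CDB Add1=11; issue SUB r5<-Add1 // r0:3,r1:8,r2:Mul1,r3:8,r4:8,r5:Add1
cycle 6: issue SUB r1<-Add2 // r0:3,r1:Add2,r2:Mul1,r3:8,r4:8,r5:Add1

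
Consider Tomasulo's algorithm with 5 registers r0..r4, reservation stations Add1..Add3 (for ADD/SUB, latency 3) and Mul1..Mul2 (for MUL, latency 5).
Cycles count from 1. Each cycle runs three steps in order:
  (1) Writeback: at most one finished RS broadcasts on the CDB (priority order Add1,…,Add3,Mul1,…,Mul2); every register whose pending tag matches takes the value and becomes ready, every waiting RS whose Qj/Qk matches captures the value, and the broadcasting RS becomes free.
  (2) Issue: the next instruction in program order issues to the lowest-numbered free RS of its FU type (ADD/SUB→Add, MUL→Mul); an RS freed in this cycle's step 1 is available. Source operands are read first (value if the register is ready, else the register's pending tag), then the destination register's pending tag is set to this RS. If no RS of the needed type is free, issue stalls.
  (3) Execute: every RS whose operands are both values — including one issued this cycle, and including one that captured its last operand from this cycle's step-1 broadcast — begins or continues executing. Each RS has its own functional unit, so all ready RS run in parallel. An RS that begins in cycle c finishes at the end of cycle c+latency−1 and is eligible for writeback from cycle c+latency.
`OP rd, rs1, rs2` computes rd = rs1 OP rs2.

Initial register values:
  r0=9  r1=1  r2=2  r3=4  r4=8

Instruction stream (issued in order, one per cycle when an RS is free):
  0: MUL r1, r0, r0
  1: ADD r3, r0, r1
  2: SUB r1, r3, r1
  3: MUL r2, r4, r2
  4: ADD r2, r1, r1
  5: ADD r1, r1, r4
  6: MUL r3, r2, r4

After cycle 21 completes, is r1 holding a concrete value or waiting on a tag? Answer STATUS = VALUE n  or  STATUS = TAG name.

STATUS = VALUE 17

c1: issue MUL r1<-Mul1 | r0:9,r1:Mul1,r2:2,r3:4,r4:8
c2: issue ADD r3<-Add1 | r0:9,r1:Mul1,r2:2,r3:Add1,r4:8
c3: issue SUB r1<-Add2 | r0:9,r1:Add2,r2:2,r3:Add1,r4:8
c4: issue MUL r2<-Mul2 | r0:9,r1:Add2,r2:Mul2,r3:Add1,r4:8
c5: issue ADD r2<-Add3 | r0:9,r1:Add2,r2:Add3,r3:Add1,r4:8
c6: CDB Mul1=81; stall | r0:9,r1:Add2,r2:Add3,r3:Add1,r4:8
c7: stall | r0:9,r1:Add2,r2:Add3,r3:Add1,r4:8
c8: stall | r0:9,r1:Add2,r2:Add3,r3:Add1,r4:8
c9: CDB Add1=90; issue ADD r1<-Add1 | r0:9,r1:Add1,r2:Add3,r3:90,r4:8
c10: CDB Mul2=16; issue MUL r3<-Mul1 | r0:9,r1:Add1,r2:Add3,r3:Mul1,r4:8
c11: - | r0:9,r1:Add1,r2:Add3,r3:Mul1,r4:8
c12: CDB Add2=9 | r0:9,r1:Add1,r2:Add3,r3:Mul1,r4:8
c13: - | r0:9,r1:Add1,r2:Add3,r3:Mul1,r4:8
c14: - | r0:9,r1:Add1,r2:Add3,r3:Mul1,r4:8
c15: CDB Add1=17 | r0:9,r1:17,r2:Add3,r3:Mul1,r4:8
c16: CDB Add3=18 | r0:9,r1:17,r2:18,r3:Mul1,r4:8
c17: - | r0:9,r1:17,r2:18,r3:Mul1,r4:8
c18: - | r0:9,r1:17,r2:18,r3:Mul1,r4:8
c19: - | r0:9,r1:17,r2:18,r3:Mul1,r4:8
c20: - | r0:9,r1:17,r2:18,r3:Mul1,r4:8
c21: CDB Mul1=144 | r0:9,r1:17,r2:18,r3:144,r4:8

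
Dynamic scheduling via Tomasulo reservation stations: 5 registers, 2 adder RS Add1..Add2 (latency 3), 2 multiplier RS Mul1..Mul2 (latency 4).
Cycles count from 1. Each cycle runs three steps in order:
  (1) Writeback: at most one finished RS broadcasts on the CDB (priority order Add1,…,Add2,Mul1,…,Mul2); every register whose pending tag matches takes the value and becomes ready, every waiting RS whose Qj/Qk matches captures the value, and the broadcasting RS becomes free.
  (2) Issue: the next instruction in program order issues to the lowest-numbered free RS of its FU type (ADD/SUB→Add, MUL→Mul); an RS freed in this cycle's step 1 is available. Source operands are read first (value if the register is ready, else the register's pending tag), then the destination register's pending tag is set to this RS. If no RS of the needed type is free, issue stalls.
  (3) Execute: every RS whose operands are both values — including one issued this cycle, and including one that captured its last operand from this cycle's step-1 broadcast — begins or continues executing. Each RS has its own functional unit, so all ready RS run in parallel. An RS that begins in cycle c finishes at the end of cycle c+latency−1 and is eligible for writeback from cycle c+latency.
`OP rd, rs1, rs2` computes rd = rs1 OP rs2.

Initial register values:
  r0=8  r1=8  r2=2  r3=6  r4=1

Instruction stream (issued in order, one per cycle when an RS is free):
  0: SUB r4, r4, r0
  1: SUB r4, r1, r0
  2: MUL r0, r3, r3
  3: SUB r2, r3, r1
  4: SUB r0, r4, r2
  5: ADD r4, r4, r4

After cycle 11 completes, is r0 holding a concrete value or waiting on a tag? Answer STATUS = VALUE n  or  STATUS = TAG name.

cycle 1: issue SUB r4<-Add1 // r0:8,r1:8,r2:2,r3:6,r4:Add1
cycle 2: issue SUB r4<-Add2 // r0:8,r1:8,r2:2,r3:6,r4:Add2
cycle 3: issue MUL r0<-Mul1 // r0:Mul1,r1:8,r2:2,r3:6,r4:Add2
cycle 4: CDB Add1=-7; issue SUB r2<-Add1 // r0:Mul1,r1:8,r2:Add1,r3:6,r4:Add2
cycle 5: CDB Add2=0; issue SUB r0<-Add2 // r0:Add2,r1:8,r2:Add1,r3:6,r4:0
cycle 6: stall // r0:Add2,r1:8,r2:Add1,r3:6,r4:0
cycle 7: CDB Add1=-2; issue ADD r4<-Add1 // r0:Add2,r1:8,r2:-2,r3:6,r4:Add1
cycle 8: CDB Mul1=36 // r0:Add2,r1:8,r2:-2,r3:6,r4:Add1
cycle 9: - // r0:Add2,r1:8,r2:-2,r3:6,r4:Add1
cycle 10: CDB Add1=0 // r0:Add2,r1:8,r2:-2,r3:6,r4:0
cycle 11: CDB Add2=2 // r0:2,r1:8,r2:-2,r3:6,r4:0

STATUS = VALUE 2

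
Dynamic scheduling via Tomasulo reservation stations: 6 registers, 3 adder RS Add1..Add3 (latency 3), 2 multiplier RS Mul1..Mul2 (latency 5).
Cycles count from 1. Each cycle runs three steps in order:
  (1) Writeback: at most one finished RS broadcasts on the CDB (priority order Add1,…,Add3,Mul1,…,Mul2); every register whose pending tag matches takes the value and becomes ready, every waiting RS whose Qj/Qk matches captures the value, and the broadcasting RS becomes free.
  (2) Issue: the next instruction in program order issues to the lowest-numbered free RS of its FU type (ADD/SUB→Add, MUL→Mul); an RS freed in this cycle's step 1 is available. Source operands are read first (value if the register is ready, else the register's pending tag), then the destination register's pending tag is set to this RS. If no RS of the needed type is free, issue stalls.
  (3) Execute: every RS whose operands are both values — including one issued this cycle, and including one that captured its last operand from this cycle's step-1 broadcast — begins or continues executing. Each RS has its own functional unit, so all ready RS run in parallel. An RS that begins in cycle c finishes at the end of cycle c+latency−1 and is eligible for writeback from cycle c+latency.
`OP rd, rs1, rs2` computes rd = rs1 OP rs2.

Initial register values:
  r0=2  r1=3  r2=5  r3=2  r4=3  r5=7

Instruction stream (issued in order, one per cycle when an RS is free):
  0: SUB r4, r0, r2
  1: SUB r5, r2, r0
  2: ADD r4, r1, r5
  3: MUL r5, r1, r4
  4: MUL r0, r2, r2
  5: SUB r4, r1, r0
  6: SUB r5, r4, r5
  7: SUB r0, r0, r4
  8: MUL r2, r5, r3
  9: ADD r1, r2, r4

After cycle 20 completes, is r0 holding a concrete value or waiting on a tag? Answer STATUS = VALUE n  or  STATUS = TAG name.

STATUS = VALUE 47

c1: issue SUB r4<-Add1 | r0:2,r1:3,r2:5,r3:2,r4:Add1,r5:7
c2: issue SUB r5<-Add2 | r0:2,r1:3,r2:5,r3:2,r4:Add1,r5:Add2
c3: issue ADD r4<-Add3 | r0:2,r1:3,r2:5,r3:2,r4:Add3,r5:Add2
c4: CDB Add1=-3; issue MUL r5<-Mul1 | r0:2,r1:3,r2:5,r3:2,r4:Add3,r5:Mul1
c5: CDB Add2=3; issue MUL r0<-Mul2 | r0:Mul2,r1:3,r2:5,r3:2,r4:Add3,r5:Mul1
c6: issue SUB r4<-Add1 | r0:Mul2,r1:3,r2:5,r3:2,r4:Add1,r5:Mul1
c7: issue SUB r5<-Add2 | r0:Mul2,r1:3,r2:5,r3:2,r4:Add1,r5:Add2
c8: CDB Add3=6; issue SUB r0<-Add3 | r0:Add3,r1:3,r2:5,r3:2,r4:Add1,r5:Add2
c9: stall | r0:Add3,r1:3,r2:5,r3:2,r4:Add1,r5:Add2
c10: CDB Mul2=25; issue MUL r2<-Mul2 | r0:Add3,r1:3,r2:Mul2,r3:2,r4:Add1,r5:Add2
c11: stall | r0:Add3,r1:3,r2:Mul2,r3:2,r4:Add1,r5:Add2
c12: stall | r0:Add3,r1:3,r2:Mul2,r3:2,r4:Add1,r5:Add2
c13: CDB Add1=-22; issue ADD r1<-Add1 | r0:Add3,r1:Add1,r2:Mul2,r3:2,r4:-22,r5:Add2
c14: CDB Mul1=18 | r0:Add3,r1:Add1,r2:Mul2,r3:2,r4:-22,r5:Add2
c15: - | r0:Add3,r1:Add1,r2:Mul2,r3:2,r4:-22,r5:Add2
c16: CDB Add3=47 | r0:47,r1:Add1,r2:Mul2,r3:2,r4:-22,r5:Add2
c17: CDB Add2=-40 | r0:47,r1:Add1,r2:Mul2,r3:2,r4:-22,r5:-40
c18: - | r0:47,r1:Add1,r2:Mul2,r3:2,r4:-22,r5:-40
c19: - | r0:47,r1:Add1,r2:Mul2,r3:2,r4:-22,r5:-40
c20: - | r0:47,r1:Add1,r2:Mul2,r3:2,r4:-22,r5:-40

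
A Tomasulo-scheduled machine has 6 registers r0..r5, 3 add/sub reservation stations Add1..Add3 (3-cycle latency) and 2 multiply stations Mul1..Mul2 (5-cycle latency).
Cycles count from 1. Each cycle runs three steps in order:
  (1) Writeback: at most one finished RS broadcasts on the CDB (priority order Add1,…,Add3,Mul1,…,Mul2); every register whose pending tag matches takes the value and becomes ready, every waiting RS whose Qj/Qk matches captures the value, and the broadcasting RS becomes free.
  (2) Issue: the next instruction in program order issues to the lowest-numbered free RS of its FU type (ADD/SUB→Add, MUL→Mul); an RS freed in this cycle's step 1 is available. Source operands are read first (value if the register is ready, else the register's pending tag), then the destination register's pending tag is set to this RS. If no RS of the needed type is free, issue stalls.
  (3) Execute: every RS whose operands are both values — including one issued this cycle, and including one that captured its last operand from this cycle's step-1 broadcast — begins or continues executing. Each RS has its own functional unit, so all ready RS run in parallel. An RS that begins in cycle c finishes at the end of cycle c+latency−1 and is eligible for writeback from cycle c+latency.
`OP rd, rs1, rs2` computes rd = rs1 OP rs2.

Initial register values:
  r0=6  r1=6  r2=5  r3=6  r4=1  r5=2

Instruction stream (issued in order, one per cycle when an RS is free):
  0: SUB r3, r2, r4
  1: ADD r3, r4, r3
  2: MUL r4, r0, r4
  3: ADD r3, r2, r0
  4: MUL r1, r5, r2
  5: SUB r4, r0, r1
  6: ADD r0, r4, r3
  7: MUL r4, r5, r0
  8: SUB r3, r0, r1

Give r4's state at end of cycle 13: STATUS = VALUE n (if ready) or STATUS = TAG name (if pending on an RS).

STATUS = TAG Mul1

  c1: issue SUB r3<-Add1  regs: r0:6,r1:6,r2:5,r3:Add1,r4:1,r5:2
  c2: issue ADD r3<-Add2  regs: r0:6,r1:6,r2:5,r3:Add2,r4:1,r5:2
  c3: issue MUL r4<-Mul1  regs: r0:6,r1:6,r2:5,r3:Add2,r4:Mul1,r5:2
  c4: CDB Add1=4; issue ADD r3<-Add1  regs: r0:6,r1:6,r2:5,r3:Add1,r4:Mul1,r5:2
  c5: issue MUL r1<-Mul2  regs: r0:6,r1:Mul2,r2:5,r3:Add1,r4:Mul1,r5:2
  c6: issue SUB r4<-Add3  regs: r0:6,r1:Mul2,r2:5,r3:Add1,r4:Add3,r5:2
  c7: CDB Add1=11; issue ADD r0<-Add1  regs: r0:Add1,r1:Mul2,r2:5,r3:11,r4:Add3,r5:2
  c8: CDB Add2=5; stall  regs: r0:Add1,r1:Mul2,r2:5,r3:11,r4:Add3,r5:2
  c9: CDB Mul1=6; issue MUL r4<-Mul1  regs: r0:Add1,r1:Mul2,r2:5,r3:11,r4:Mul1,r5:2
  c10: CDB Mul2=10; issue SUB r3<-Add2  regs: r0:Add1,r1:10,r2:5,r3:Add2,r4:Mul1,r5:2
  c11: -  regs: r0:Add1,r1:10,r2:5,r3:Add2,r4:Mul1,r5:2
  c12: -  regs: r0:Add1,r1:10,r2:5,r3:Add2,r4:Mul1,r5:2
  c13: CDB Add3=-4  regs: r0:Add1,r1:10,r2:5,r3:Add2,r4:Mul1,r5:2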